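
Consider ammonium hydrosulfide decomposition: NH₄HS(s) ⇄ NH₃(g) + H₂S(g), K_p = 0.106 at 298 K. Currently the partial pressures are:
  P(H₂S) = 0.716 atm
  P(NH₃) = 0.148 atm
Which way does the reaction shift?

(NH₄HS is a pure solid — omitted from Q_p.)
Q_p = P(NH₃)·P(H₂S) = (0.148)·(0.716) = 0.106
Q_p = 0.106 = K_p, so the system is already at equilibrium.

no net change (already at equilibrium)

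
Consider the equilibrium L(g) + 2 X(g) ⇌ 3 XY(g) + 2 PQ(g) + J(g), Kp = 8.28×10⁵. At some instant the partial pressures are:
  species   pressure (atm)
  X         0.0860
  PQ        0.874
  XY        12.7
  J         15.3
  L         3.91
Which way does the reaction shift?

Qp = P(XY)³·P(PQ)²·P(J) / (P(L)·P(X)²) = (12.7)³·(0.874)²·(15.3) / ((3.91)·(0.0860)²) = 8.28×10⁵
Qp = 8.28×10⁵ = Kp, so the system is already at equilibrium.

no net change (already at equilibrium)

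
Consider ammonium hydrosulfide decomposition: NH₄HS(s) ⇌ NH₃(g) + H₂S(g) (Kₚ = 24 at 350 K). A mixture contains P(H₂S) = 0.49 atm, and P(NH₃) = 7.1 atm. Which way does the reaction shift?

to the right

(NH₄HS is a pure solid — omitted from Qₚ.)
Qₚ = P(NH₃)·P(H₂S) = (7.1)·(0.49) = 3.5
Qₚ = 3.5 < Kₚ = 24, so the forward reaction proceeds.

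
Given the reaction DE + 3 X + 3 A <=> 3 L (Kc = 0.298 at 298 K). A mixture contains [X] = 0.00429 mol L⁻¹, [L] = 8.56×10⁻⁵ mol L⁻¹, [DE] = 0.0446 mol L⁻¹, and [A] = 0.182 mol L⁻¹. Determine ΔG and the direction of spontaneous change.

Qc = [L]³ / ([DE]·[X]³·[A]³) = (8.56×10⁻⁵)³ / ((0.0446)·(0.00429)³·(0.182)³) = 0.0295
ΔG = RT ln(Qc/Kc) = (8.314 J mol⁻¹ K⁻¹)(298 K) × ln(0.0295/0.298)
   = (2.478 kJ/mol)(-2.313) = -5.73 kJ/mol
ΔG < 0, so the forward reaction is spontaneous (proceeds forward).

ΔG = -5.73 kJ/mol; the forward reaction is spontaneous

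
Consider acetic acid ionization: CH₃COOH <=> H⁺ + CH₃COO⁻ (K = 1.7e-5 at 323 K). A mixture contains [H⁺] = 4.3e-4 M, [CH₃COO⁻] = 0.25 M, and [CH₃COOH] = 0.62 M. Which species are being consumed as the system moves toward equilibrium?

Q = [H⁺]·[CH₃COO⁻] / [CH₃COOH] = (4.3e-4)·(0.25) / (0.62) = 1.7e-4
Q = 1.7e-4 > K = 1.7e-5: net reverse reaction.

H⁺, CH₃COO⁻ (products)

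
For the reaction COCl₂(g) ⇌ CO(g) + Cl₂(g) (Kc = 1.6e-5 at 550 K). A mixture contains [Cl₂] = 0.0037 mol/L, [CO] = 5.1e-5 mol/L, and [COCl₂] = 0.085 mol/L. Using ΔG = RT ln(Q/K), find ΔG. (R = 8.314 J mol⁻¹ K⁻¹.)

Qc = [CO]·[Cl₂] / [COCl₂] = (5.1e-5)·(0.0037) / (0.085) = 2.22e-6
ΔG = RT ln(Qc/Kc) = (8.314 J mol⁻¹ K⁻¹)(550 K) × ln(2.22e-6/1.6e-5)
   = (4.573 kJ/mol)(-1.975) = -9.03 kJ/mol
ΔG < 0, so the forward reaction is spontaneous (proceeds forward).

ΔG = -9.03 kJ/mol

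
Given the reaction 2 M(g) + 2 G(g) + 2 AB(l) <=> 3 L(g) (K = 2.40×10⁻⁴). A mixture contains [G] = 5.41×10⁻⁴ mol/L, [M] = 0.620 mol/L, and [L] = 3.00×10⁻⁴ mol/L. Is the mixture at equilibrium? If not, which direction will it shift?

(AB is a pure liquid — omitted from Q.)
Q = [L]³ / ([M]²·[G]²) = (3.00×10⁻⁴)³ / ((0.620)²·(5.41×10⁻⁴)²) = 2.40×10⁻⁴
Q = 2.40×10⁻⁴ = K; the system is at equilibrium.

yes, at equilibrium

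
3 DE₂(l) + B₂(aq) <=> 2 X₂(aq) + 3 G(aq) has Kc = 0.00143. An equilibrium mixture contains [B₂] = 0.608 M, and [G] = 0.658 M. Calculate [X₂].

(DE₂ is a pure liquid — omitted from Kc.)
At equilibrium, Kc = [X₂]²·[G]³ / [B₂] = 0.00143.
([X₂])²·(0.658)³ / (0.608) = 0.00143
[X₂]² = 0.00305 ⇒ [X₂] = 0.0552 M

[X₂] = 0.0552 M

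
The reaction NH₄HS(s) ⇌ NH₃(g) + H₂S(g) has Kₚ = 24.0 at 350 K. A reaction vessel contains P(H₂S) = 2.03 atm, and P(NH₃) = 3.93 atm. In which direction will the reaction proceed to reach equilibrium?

forward (toward products)

(NH₄HS is a pure solid — omitted from Qₚ.)
Qₚ = P(NH₃)·P(H₂S) = (3.93)·(2.03) = 7.98
Qₚ = 7.98 < Kₚ = 24.0, so the forward reaction proceeds.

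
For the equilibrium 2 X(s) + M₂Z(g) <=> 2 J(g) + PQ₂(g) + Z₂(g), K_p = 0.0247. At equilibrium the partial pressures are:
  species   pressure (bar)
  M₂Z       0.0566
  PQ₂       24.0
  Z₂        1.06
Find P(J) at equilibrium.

P(J) = 0.00741 bar

(X is a pure solid — omitted from K_p.)
At equilibrium, K_p = P(J)²·P(PQ₂)·P(Z₂) / P(M₂Z) = 0.0247.
(P(J))²·(24.0)·(1.06) / (0.0566) = 0.0247
P(J)² = 5.50×10⁻⁵ ⇒ P(J) = 0.00741 bar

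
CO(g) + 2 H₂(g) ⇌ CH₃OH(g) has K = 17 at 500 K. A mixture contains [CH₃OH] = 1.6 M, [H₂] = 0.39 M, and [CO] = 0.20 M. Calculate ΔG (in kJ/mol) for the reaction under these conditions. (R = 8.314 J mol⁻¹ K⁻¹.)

ΔG = 4.70 kJ/mol

Q = [CH₃OH] / ([CO]·[H₂]²) = (1.6) / ((0.20)·(0.39)²) = 52.6
ΔG = RT ln(Q/K) = (8.314 J mol⁻¹ K⁻¹)(500 K) × ln(52.6/17)
   = (4.157 kJ/mol)(1.130) = 4.70 kJ/mol
ΔG > 0, so the forward reaction is non-spontaneous (proceeds in reverse).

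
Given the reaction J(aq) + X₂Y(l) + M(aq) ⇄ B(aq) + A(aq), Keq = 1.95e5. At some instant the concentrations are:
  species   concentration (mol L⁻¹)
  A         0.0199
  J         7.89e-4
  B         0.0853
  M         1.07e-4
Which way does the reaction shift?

(X₂Y is a pure liquid — omitted from Q.)
Q = [B]·[A] / ([J]·[M]) = (0.0853)·(0.0199) / ((7.89e-4)·(1.07e-4)) = 20100
Q = 20100 < Keq = 1.95e5, so the forward reaction proceeds.

in the forward direction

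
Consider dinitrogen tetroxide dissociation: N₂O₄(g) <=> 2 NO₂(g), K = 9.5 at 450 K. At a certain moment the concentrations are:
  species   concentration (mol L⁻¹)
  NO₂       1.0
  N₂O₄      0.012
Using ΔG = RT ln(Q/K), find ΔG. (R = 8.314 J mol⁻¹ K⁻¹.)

Q = [NO₂]² / [N₂O₄] = (1.0)² / (0.012) = 83.3
ΔG = RT ln(Q/K) = (8.314 J mol⁻¹ K⁻¹)(450 K) × ln(83.3/9.5)
   = (3.741 kJ/mol)(2.171) = 8.12 kJ/mol
ΔG > 0, so the forward reaction is non-spontaneous (proceeds in reverse).

ΔG = 8.12 kJ/mol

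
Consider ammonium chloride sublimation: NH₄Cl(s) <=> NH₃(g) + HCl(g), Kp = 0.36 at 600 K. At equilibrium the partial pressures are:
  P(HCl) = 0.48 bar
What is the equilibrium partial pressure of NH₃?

P(NH₃) = 0.75 bar

(NH₄Cl is a pure solid — omitted from Kp.)
At equilibrium, Kp = P(NH₃)·P(HCl) = 0.36.
(P(NH₃))·(0.48) = 0.36
P(NH₃) = 0.750 = 0.75 bar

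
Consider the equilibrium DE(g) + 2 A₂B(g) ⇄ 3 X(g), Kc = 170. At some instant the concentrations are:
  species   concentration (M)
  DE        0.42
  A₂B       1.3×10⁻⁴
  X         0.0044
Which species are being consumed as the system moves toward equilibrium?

DE, A₂B (reactants)

Qc = [X]³ / ([DE]·[A₂B]²) = (0.0044)³ / ((0.42)·(1.3×10⁻⁴)²) = 12
Qc = 12 < Kc = 170: net forward reaction.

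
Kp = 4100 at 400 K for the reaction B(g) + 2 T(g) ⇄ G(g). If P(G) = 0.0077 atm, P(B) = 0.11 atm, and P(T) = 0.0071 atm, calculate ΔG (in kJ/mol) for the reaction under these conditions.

ΔG = -3.60 kJ/mol

Qp = P(G) / (P(B)·P(T)²) = (0.0077) / ((0.11)·(0.0071)²) = 1390
ΔG = RT ln(Qp/Kp) = (8.314 J mol⁻¹ K⁻¹)(400 K) × ln(1390/4100)
   = (3.326 kJ/mol)(-1.082) = -3.60 kJ/mol
ΔG < 0, so the forward reaction is spontaneous (proceeds forward).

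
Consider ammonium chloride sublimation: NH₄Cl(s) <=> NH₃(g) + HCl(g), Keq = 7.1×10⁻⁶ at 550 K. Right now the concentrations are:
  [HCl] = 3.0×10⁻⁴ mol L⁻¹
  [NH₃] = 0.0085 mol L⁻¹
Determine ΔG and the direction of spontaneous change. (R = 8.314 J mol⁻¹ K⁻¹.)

ΔG = -4.68 kJ/mol; the forward reaction is spontaneous

(NH₄Cl is a pure solid — omitted from Q.)
Q = [NH₃]·[HCl] = (0.0085)·(3.0×10⁻⁴) = 2.55×10⁻⁶
ΔG = RT ln(Q/Keq) = (8.314 J mol⁻¹ K⁻¹)(550 K) × ln(2.55×10⁻⁶/7.1×10⁻⁶)
   = (4.573 kJ/mol)(-1.024) = -4.68 kJ/mol
ΔG < 0, so the forward reaction is spontaneous (proceeds forward).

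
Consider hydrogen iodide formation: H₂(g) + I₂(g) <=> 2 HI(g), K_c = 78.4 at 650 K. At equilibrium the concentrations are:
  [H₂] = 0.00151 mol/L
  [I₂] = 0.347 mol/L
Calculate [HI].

At equilibrium, K_c = [HI]² / ([H₂]·[I₂]) = 78.4.
([HI])² / ((0.00151)·(0.347)) = 78.4
[HI]² = 0.0411 ⇒ [HI] = 0.203 mol/L

[HI] = 0.203 mol/L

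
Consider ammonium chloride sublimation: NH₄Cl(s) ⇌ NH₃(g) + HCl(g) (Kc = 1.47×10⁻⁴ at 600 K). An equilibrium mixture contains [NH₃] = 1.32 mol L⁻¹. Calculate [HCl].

[HCl] = 1.11×10⁻⁴ mol L⁻¹

(NH₄Cl is a pure solid — omitted from Kc.)
At equilibrium, Kc = [NH₃]·[HCl] = 1.47×10⁻⁴.
(1.32)·([HCl]) = 1.47×10⁻⁴
[HCl] = 1.11×10⁻⁴ mol L⁻¹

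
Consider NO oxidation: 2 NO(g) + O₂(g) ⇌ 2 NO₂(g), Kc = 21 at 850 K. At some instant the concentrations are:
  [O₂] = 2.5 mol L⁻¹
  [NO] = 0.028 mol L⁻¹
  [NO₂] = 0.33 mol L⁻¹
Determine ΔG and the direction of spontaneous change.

ΔG = 6.88 kJ/mol; the forward reaction is non-spontaneous

Qc = [NO₂]² / ([NO]²·[O₂]) = (0.33)² / ((0.028)²·(2.5)) = 55.6
ΔG = RT ln(Qc/Kc) = (8.314 J mol⁻¹ K⁻¹)(850 K) × ln(55.6/21)
   = (7.067 kJ/mol)(0.9737) = 6.88 kJ/mol
ΔG > 0, so the forward reaction is non-spontaneous (proceeds in reverse).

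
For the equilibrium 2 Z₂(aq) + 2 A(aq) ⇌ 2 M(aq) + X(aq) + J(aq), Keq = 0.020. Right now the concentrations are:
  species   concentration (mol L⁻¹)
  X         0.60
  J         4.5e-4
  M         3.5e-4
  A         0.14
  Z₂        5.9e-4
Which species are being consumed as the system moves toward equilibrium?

Q = [M]²·[X]·[J] / ([Z₂]²·[A]²) = (3.5e-4)²·(0.60)·(4.5e-4) / ((5.9e-4)²·(0.14)²) = 0.0048
Q = 0.0048 < Keq = 0.020: net forward reaction.

Z₂, A (reactants)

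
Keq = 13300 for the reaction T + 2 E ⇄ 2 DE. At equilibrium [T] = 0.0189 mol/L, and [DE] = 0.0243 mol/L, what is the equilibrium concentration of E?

[E] = 0.00153 mol/L

At equilibrium, Keq = [DE]² / ([T]·[E]²) = 13300.
(0.0243)² / ((0.0189)·([E])²) = 13300
[E]² = 2.35e-6 ⇒ [E] = 0.00153 mol/L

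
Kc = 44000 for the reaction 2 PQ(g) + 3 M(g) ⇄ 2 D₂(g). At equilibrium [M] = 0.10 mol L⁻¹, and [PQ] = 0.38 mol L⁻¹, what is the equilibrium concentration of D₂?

At equilibrium, Kc = [D₂]² / ([PQ]²·[M]³) = 44000.
([D₂])² / ((0.38)²·(0.10)³) = 44000
[D₂]² = 6.35 ⇒ [D₂] = 2.5 mol L⁻¹

[D₂] = 2.5 mol L⁻¹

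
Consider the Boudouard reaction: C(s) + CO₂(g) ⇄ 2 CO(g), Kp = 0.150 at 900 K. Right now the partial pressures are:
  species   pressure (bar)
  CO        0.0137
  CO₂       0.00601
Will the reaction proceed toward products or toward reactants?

toward products

(C is a pure solid — omitted from Qp.)
Qp = P(CO)² / P(CO₂) = (0.0137)² / (0.00601) = 0.0312
Qp = 0.0312 < Kp = 0.150, so the forward reaction proceeds.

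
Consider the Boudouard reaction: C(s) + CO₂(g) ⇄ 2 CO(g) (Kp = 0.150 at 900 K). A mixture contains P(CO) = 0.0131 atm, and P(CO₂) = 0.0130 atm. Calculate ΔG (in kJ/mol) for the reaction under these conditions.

(C is a pure solid — omitted from Qp.)
Qp = P(CO)² / P(CO₂) = (0.0131)² / (0.0130) = 0.0132
ΔG = RT ln(Qp/Kp) = (8.314 J mol⁻¹ K⁻¹)(900 K) × ln(0.0132/0.150)
   = (7.483 kJ/mol)(-2.430) = -18.2 kJ/mol
ΔG < 0, so the forward reaction is spontaneous (proceeds forward).

ΔG = -18.2 kJ/mol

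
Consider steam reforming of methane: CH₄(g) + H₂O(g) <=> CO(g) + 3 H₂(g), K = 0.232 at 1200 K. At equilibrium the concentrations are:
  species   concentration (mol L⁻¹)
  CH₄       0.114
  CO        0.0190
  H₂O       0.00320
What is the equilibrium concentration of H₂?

[H₂] = 0.165 mol L⁻¹

At equilibrium, K = [CO]·[H₂]³ / ([CH₄]·[H₂O]) = 0.232.
(0.0190)·([H₂])³ / ((0.114)·(0.00320)) = 0.232
[H₂]³ = 0.00445 ⇒ [H₂] = 0.165 mol L⁻¹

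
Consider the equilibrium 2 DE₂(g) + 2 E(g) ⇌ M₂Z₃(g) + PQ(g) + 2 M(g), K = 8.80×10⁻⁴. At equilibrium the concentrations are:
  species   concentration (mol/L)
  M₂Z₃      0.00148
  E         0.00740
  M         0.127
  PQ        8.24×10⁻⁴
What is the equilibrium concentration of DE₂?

At equilibrium, K = [M₂Z₃]·[PQ]·[M]² / ([DE₂]²·[E]²) = 8.80×10⁻⁴.
(0.00148)·(8.24×10⁻⁴)·(0.127)² / (([DE₂])²·(0.00740)²) = 8.80×10⁻⁴
[DE₂]² = 0.408 ⇒ [DE₂] = 0.639 mol/L

[DE₂] = 0.639 mol/L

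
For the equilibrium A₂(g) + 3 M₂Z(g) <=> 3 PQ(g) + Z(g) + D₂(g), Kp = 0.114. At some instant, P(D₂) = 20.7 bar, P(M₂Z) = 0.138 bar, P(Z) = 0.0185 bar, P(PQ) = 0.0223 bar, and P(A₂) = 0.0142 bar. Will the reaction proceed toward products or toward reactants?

Qp = P(PQ)³·P(Z)·P(D₂) / (P(A₂)·P(M₂Z)³) = (0.0223)³·(0.0185)·(20.7) / ((0.0142)·(0.138)³) = 0.114
Qp = 0.114 = Kp, so the system is already at equilibrium.

at equilibrium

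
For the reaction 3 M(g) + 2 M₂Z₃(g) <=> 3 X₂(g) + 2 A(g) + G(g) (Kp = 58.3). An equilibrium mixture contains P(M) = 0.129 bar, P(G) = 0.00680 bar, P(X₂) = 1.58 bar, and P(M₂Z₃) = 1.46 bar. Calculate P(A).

At equilibrium, Kp = P(X₂)³·P(A)²·P(G) / (P(M)³·P(M₂Z₃)²) = 58.3.
(1.58)³·(P(A))²·(0.00680) / ((0.129)³·(1.46)²) = 58.3
P(A)² = 9.95 ⇒ P(A) = 3.15 bar

P(A) = 3.15 bar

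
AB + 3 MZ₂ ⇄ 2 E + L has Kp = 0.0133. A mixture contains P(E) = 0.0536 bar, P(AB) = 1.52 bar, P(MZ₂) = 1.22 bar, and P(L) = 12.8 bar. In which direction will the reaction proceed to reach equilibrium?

no net change (already at equilibrium)

Qp = P(E)²·P(L) / (P(AB)·P(MZ₂)³) = (0.0536)²·(12.8) / ((1.52)·(1.22)³) = 0.0133
Qp = 0.0133 = Kp, so the system is already at equilibrium.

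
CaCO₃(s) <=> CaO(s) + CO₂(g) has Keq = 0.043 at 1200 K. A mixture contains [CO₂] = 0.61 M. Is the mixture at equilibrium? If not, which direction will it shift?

(CaCO₃, CaO are pure solids — omitted from Q.)
Q = [CO₂] = 0.61
Q = 0.61 > Keq = 0.043: net reverse reaction.

no; Q > K, reaction proceeds in reverse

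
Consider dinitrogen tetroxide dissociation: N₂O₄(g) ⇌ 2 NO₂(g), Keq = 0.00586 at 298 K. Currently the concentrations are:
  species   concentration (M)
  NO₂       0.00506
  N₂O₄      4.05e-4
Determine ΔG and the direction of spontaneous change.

ΔG = 5.89 kJ/mol; the forward reaction is non-spontaneous

Q = [NO₂]² / [N₂O₄] = (0.00506)² / (4.05e-4) = 0.0632
ΔG = RT ln(Q/Keq) = (8.314 J mol⁻¹ K⁻¹)(298 K) × ln(0.0632/0.00586)
   = (2.478 kJ/mol)(2.378) = 5.89 kJ/mol
ΔG > 0, so the forward reaction is non-spontaneous (proceeds in reverse).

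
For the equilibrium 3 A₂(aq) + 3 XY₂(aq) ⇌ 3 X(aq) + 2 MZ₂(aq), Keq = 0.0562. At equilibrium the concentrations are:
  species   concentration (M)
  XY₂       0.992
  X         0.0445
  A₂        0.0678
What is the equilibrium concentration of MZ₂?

[MZ₂] = 0.440 M

At equilibrium, Keq = [X]³·[MZ₂]² / ([A₂]³·[XY₂]³) = 0.0562.
(0.0445)³·([MZ₂])² / ((0.0678)³·(0.992)³) = 0.0562
[MZ₂]² = 0.194 ⇒ [MZ₂] = 0.440 M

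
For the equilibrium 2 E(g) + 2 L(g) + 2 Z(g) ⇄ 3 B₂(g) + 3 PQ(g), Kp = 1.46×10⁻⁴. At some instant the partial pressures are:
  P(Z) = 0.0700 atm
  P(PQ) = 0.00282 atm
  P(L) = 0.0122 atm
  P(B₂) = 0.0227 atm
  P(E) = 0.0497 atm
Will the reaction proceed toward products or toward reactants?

Qp = P(B₂)³·P(PQ)³ / (P(E)²·P(L)²·P(Z)²) = (0.0227)³·(0.00282)³ / ((0.0497)²·(0.0122)²·(0.0700)²) = 1.46×10⁻⁴
Qp = 1.46×10⁻⁴ = Kp, so the system is already at equilibrium.

no net change (already at equilibrium)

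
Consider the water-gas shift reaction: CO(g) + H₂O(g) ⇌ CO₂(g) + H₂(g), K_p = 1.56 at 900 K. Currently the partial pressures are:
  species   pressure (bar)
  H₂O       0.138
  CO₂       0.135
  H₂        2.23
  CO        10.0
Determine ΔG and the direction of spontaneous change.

ΔG = -14.7 kJ/mol; the forward reaction is spontaneous

Q_p = P(CO₂)·P(H₂) / (P(CO)·P(H₂O)) = (0.135)·(2.23) / ((10.0)·(0.138)) = 0.218
ΔG = RT ln(Q_p/K_p) = (8.314 J mol⁻¹ K⁻¹)(900 K) × ln(0.218/1.56)
   = (7.483 kJ/mol)(-1.968) = -14.7 kJ/mol
ΔG < 0, so the forward reaction is spontaneous (proceeds forward).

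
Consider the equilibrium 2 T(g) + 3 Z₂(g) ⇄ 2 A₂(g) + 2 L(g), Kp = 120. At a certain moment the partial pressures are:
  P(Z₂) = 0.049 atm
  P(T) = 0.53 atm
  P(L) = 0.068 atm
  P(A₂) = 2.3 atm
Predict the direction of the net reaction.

reverse (toward reactants)

Qp = P(A₂)²·P(L)² / (P(T)²·P(Z₂)³) = (2.3)²·(0.068)² / ((0.53)²·(0.049)³) = 740
Qp = 740 > Kp = 120, so the reverse reaction proceeds.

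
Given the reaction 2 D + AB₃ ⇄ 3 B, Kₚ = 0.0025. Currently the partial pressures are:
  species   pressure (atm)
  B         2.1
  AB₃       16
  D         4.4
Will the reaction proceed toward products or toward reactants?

Qₚ = P(B)³ / (P(D)²·P(AB₃)) = (2.1)³ / ((4.4)²·(16)) = 0.030
Qₚ = 0.030 > Kₚ = 0.0025, so the reverse reaction proceeds.

in the reverse direction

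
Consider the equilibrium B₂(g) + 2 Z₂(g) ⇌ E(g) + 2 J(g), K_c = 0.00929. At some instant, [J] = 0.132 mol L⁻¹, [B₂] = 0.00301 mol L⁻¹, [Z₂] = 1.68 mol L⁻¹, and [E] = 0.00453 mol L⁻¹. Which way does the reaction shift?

neither direction; the system is at equilibrium

Q_c = [E]·[J]² / ([B₂]·[Z₂]²) = (0.00453)·(0.132)² / ((0.00301)·(1.68)²) = 0.00929
Q_c = 0.00929 = K_c, so the system is already at equilibrium.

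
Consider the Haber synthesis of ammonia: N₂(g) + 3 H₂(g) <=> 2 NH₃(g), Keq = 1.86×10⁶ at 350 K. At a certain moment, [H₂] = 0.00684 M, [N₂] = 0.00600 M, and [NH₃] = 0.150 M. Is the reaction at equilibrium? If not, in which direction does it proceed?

Q = [NH₃]² / ([N₂]·[H₂]³) = (0.150)² / ((0.00600)·(0.00684)³) = 1.17×10⁷
Q = 1.17×10⁷ > Keq = 1.86×10⁶, so the reverse reaction proceeds.

toward reactants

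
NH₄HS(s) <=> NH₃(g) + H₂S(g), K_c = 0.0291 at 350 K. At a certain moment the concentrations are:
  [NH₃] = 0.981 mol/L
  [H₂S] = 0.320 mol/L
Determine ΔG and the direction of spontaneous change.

ΔG = 6.92 kJ/mol; the forward reaction is non-spontaneous

(NH₄HS is a pure solid — omitted from Q_c.)
Q_c = [NH₃]·[H₂S] = (0.981)·(0.320) = 0.314
ΔG = RT ln(Q_c/K_c) = (8.314 J mol⁻¹ K⁻¹)(350 K) × ln(0.314/0.0291)
   = (2.910 kJ/mol)(2.379) = 6.92 kJ/mol
ΔG > 0, so the forward reaction is non-spontaneous (proceeds in reverse).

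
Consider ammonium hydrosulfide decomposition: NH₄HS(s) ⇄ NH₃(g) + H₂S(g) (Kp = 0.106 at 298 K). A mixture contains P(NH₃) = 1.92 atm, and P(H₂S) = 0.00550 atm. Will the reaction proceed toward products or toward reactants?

forward (toward products)

(NH₄HS is a pure solid — omitted from Qp.)
Qp = P(NH₃)·P(H₂S) = (1.92)·(0.00550) = 0.0106
Qp = 0.0106 < Kp = 0.106, so the forward reaction proceeds.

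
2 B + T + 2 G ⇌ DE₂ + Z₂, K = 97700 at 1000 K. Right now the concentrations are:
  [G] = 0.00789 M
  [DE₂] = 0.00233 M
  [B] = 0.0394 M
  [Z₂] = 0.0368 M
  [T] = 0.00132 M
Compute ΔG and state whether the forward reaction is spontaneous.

ΔG = 16.0 kJ/mol; the forward reaction is non-spontaneous

Q = [DE₂]·[Z₂] / ([B]²·[T]·[G]²) = (0.00233)·(0.0368) / ((0.0394)²·(0.00132)·(0.00789)²) = 6.72×10⁵
ΔG = RT ln(Q/K) = (8.314 J mol⁻¹ K⁻¹)(1000 K) × ln(6.72×10⁵/97700)
   = (8.314 kJ/mol)(1.928) = 16.0 kJ/mol
ΔG > 0, so the forward reaction is non-spontaneous (proceeds in reverse).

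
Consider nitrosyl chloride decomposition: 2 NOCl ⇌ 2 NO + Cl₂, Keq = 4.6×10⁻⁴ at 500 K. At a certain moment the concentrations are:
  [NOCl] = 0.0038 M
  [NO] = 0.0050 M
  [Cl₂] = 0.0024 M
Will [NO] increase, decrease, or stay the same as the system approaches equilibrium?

Q = [NO]²·[Cl₂] / [NOCl]² = (0.0050)²·(0.0024) / (0.0038)² = 0.0042
Q = 0.0042 > Keq = 4.6×10⁻⁴: net reverse reaction.
NO is a product, so it decreases.

decrease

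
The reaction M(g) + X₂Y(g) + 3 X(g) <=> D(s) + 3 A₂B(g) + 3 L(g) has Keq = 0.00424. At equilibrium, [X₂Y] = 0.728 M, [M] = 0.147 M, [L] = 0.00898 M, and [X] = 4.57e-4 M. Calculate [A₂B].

[A₂B] = 0.00391 M

(D is a pure solid — omitted from Keq.)
At equilibrium, Keq = [A₂B]³·[L]³ / ([M]·[X₂Y]·[X]³) = 0.00424.
([A₂B])³·(0.00898)³ / ((0.147)·(0.728)·(4.57e-4)³) = 0.00424
[A₂B]³ = 5.98e-8 ⇒ [A₂B] = 0.00391 M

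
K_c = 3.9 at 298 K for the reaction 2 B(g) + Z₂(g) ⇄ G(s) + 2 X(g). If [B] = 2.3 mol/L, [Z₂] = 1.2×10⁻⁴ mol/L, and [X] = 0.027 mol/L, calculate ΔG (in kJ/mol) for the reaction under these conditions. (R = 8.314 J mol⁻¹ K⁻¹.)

ΔG = -3.03 kJ/mol

(G is a pure solid — omitted from Q_c.)
Q_c = [X]² / ([B]²·[Z₂]) = (0.027)² / ((2.3)²·(1.2×10⁻⁴)) = 1.15
ΔG = RT ln(Q_c/K_c) = (8.314 J mol⁻¹ K⁻¹)(298 K) × ln(1.15/3.9)
   = (2.478 kJ/mol)(-1.221) = -3.03 kJ/mol
ΔG < 0, so the forward reaction is spontaneous (proceeds forward).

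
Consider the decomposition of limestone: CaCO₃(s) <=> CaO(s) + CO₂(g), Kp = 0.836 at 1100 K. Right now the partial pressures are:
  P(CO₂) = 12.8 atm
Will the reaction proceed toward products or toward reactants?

to the left

(CaCO₃, CaO are pure solids — omitted from Qp.)
Qp = P(CO₂) = 12.8
Qp = 12.8 > Kp = 0.836, so the reverse reaction proceeds.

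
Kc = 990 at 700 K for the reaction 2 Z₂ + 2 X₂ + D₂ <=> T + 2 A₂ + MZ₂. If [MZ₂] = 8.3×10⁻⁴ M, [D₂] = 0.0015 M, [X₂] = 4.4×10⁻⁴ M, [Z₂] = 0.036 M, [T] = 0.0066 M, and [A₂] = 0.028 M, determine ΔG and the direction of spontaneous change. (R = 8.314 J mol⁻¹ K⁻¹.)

ΔG = 14.2 kJ/mol; the forward reaction is non-spontaneous

Qc = [T]·[A₂]²·[MZ₂] / ([Z₂]²·[X₂]²·[D₂]) = (0.0066)·(0.028)²·(8.3×10⁻⁴) / ((0.036)²·(4.4×10⁻⁴)²·(0.0015)) = 11400
ΔG = RT ln(Qc/Kc) = (8.314 J mol⁻¹ K⁻¹)(700 K) × ln(11400/990)
   = (5.820 kJ/mol)(2.444) = 14.2 kJ/mol
ΔG > 0, so the forward reaction is non-spontaneous (proceeds in reverse).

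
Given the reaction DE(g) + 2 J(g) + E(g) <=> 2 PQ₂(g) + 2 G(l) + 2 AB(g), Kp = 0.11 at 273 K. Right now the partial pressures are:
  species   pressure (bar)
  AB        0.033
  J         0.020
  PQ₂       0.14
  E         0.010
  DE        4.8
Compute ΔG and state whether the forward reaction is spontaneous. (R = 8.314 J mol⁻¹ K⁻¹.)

(G is a pure liquid — omitted from Qp.)
Qp = P(PQ₂)²·P(AB)² / (P(DE)·P(J)²·P(E)) = (0.14)²·(0.033)² / ((4.8)·(0.020)²·(0.010)) = 1.11
ΔG = RT ln(Qp/Kp) = (8.314 J mol⁻¹ K⁻¹)(273 K) × ln(1.11/0.11)
   = (2.270 kJ/mol)(2.312) = 5.25 kJ/mol
ΔG > 0, so the forward reaction is non-spontaneous (proceeds in reverse).

ΔG = 5.25 kJ/mol; the forward reaction is non-spontaneous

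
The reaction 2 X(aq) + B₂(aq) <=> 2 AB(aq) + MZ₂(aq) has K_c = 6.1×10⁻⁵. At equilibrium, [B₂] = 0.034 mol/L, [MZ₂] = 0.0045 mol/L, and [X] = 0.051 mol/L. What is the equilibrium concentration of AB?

[AB] = 0.0011 mol/L

At equilibrium, K_c = [AB]²·[MZ₂] / ([X]²·[B₂]) = 6.1×10⁻⁵.
([AB])²·(0.0045) / ((0.051)²·(0.034)) = 6.1×10⁻⁵
[AB]² = 1.20×10⁻⁶ ⇒ [AB] = 0.0011 mol/L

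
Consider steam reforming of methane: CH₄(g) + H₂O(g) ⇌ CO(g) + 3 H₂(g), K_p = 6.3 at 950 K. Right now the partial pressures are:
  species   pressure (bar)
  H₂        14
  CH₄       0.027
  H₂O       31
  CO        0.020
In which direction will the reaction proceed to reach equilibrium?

Q_p = P(CO)·P(H₂)³ / (P(CH₄)·P(H₂O)) = (0.020)·(14)³ / ((0.027)·(31)) = 66
Q_p = 66 > K_p = 6.3, so the reverse reaction proceeds.

reverse (toward reactants)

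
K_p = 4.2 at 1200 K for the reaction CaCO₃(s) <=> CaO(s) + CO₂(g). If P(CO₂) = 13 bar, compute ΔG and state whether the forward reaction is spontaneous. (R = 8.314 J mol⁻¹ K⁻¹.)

(CaCO₃, CaO are pure solids — omitted from Q_p.)
Q_p = P(CO₂) = 13.0
ΔG = RT ln(Q_p/K_p) = (8.314 J mol⁻¹ K⁻¹)(1200 K) × ln(13.0/4.2)
   = (9.977 kJ/mol)(1.130) = 11.3 kJ/mol
ΔG > 0, so the forward reaction is non-spontaneous (proceeds in reverse).

ΔG = 11.3 kJ/mol; the forward reaction is non-spontaneous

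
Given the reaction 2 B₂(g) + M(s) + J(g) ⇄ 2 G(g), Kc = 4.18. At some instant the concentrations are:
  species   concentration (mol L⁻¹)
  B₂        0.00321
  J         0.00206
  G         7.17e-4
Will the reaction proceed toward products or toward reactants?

(M is a pure solid — omitted from Qc.)
Qc = [G]² / ([B₂]²·[J]) = (7.17e-4)² / ((0.00321)²·(0.00206)) = 24.2
Qc = 24.2 > Kc = 4.18, so the reverse reaction proceeds.

to the left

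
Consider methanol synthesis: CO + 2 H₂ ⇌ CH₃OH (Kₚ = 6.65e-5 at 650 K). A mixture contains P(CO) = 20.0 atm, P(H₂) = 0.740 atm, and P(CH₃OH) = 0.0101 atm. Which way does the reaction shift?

Qₚ = P(CH₃OH) / (P(CO)·P(H₂)²) = (0.0101) / ((20.0)·(0.740)²) = 9.22e-4
Qₚ = 9.22e-4 > Kₚ = 6.65e-5, so the reverse reaction proceeds.

in the reverse direction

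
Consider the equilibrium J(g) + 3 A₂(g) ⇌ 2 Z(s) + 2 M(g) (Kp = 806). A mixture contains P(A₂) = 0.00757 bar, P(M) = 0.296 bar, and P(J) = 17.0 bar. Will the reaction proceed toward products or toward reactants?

(Z is a pure solid — omitted from Qp.)
Qp = P(M)² / (P(J)·P(A₂)³) = (0.296)² / ((17.0)·(0.00757)³) = 11900
Qp = 11900 > Kp = 806, so the reverse reaction proceeds.

reverse (toward reactants)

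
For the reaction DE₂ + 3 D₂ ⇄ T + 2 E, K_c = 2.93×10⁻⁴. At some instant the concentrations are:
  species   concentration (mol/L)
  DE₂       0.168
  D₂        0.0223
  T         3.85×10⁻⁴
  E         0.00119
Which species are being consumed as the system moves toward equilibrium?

none (at equilibrium)

Q_c = [T]·[E]² / ([DE₂]·[D₂]³) = (3.85×10⁻⁴)·(0.00119)² / ((0.168)·(0.0223)³) = 2.93×10⁻⁴
Q_c = 2.93×10⁻⁴ = K_c; the system is at equilibrium.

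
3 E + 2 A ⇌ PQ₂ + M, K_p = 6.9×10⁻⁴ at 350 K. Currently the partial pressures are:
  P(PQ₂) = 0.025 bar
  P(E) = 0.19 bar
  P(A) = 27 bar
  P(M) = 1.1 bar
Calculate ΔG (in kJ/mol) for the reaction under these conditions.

Q_p = P(PQ₂)·P(M) / (P(E)³·P(A)²) = (0.025)·(1.1) / ((0.19)³·(27)²) = 0.00550
ΔG = RT ln(Q_p/K_p) = (8.314 J mol⁻¹ K⁻¹)(350 K) × ln(0.00550/6.9×10⁻⁴)
   = (2.910 kJ/mol)(2.076) = 6.04 kJ/mol
ΔG > 0, so the forward reaction is non-spontaneous (proceeds in reverse).

ΔG = 6.04 kJ/mol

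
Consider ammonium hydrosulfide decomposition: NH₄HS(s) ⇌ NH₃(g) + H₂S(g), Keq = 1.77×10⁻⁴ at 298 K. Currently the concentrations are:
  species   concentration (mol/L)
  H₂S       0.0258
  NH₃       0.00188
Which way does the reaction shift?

(NH₄HS is a pure solid — omitted from Q.)
Q = [NH₃]·[H₂S] = (0.00188)·(0.0258) = 4.85×10⁻⁵
Q = 4.85×10⁻⁵ < Keq = 1.77×10⁻⁴, so the forward reaction proceeds.

in the forward direction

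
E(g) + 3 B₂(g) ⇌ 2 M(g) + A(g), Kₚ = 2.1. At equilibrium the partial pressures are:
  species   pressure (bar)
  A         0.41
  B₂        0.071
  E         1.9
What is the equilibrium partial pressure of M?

At equilibrium, Kₚ = P(M)²·P(A) / (P(E)·P(B₂)³) = 2.1.
(P(M))²·(0.41) / ((1.9)·(0.071)³) = 2.1
P(M)² = 0.00348 ⇒ P(M) = 0.059 bar

P(M) = 0.059 bar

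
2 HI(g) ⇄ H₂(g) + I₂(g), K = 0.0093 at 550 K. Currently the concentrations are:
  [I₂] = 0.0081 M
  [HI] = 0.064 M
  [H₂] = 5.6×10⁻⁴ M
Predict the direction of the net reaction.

Q = [H₂]·[I₂] / [HI]² = (5.6×10⁻⁴)·(0.0081) / (0.064)² = 0.0011
Q = 0.0011 < K = 0.0093, so the forward reaction proceeds.

to the right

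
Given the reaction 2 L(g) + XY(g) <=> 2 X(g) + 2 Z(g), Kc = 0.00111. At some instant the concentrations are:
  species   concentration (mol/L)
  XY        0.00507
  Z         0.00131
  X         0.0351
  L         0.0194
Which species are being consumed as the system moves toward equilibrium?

none (at equilibrium)

Qc = [X]²·[Z]² / ([L]²·[XY]) = (0.0351)²·(0.00131)² / ((0.0194)²·(0.00507)) = 0.00111
Qc = 0.00111 = Kc; the system is at equilibrium.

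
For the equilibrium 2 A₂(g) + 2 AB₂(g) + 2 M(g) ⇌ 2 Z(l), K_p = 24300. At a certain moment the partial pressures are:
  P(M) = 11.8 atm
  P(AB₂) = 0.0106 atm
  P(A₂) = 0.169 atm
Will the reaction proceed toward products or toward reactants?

(Z is a pure liquid — omitted from Q_p.)
Q_p = 1 / (P(A₂)²·P(AB₂)²·P(M)²) = 1 / ((0.169)²·(0.0106)²·(11.8)²) = 2240
Q_p = 2240 < K_p = 24300, so the forward reaction proceeds.

toward products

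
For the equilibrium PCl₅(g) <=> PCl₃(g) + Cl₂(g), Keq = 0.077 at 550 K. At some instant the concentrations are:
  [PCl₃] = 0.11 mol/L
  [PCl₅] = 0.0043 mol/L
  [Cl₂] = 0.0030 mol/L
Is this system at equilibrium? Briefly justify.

yes, at equilibrium

Q = [PCl₃]·[Cl₂] / [PCl₅] = (0.11)·(0.0030) / (0.0043) = 0.077
Q = 0.077 = Keq; the system is at equilibrium.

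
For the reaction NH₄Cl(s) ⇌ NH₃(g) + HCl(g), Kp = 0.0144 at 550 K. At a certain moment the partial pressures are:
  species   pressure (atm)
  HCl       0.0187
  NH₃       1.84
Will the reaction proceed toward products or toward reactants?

(NH₄Cl is a pure solid — omitted from Qp.)
Qp = P(NH₃)·P(HCl) = (1.84)·(0.0187) = 0.0344
Qp = 0.0344 > Kp = 0.0144, so the reverse reaction proceeds.

toward reactants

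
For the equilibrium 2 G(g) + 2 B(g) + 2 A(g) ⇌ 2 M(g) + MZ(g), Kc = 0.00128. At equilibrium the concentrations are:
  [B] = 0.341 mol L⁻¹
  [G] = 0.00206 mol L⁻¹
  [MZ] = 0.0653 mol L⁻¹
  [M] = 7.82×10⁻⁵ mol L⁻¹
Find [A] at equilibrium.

At equilibrium, Kc = [M]²·[MZ] / ([G]²·[B]²·[A]²) = 0.00128.
(7.82×10⁻⁵)²·(0.0653) / ((0.00206)²·(0.341)²·([A])²) = 0.00128
[A]² = 0.632 ⇒ [A] = 0.795 mol L⁻¹

[A] = 0.795 mol L⁻¹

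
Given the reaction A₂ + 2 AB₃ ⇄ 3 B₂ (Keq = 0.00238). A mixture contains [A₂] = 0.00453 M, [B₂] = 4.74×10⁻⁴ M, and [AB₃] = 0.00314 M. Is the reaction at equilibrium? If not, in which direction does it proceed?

no net change (already at equilibrium)

Q = [B₂]³ / ([A₂]·[AB₃]²) = (4.74×10⁻⁴)³ / ((0.00453)·(0.00314)²) = 0.00238
Q = 0.00238 = Keq, so the system is already at equilibrium.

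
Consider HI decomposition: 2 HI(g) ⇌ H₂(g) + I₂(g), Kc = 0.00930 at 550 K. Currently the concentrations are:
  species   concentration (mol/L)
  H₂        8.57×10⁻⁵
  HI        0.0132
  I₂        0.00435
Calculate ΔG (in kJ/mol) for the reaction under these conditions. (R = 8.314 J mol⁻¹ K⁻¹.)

Qc = [H₂]·[I₂] / [HI]² = (8.57×10⁻⁵)·(0.00435) / (0.0132)² = 0.00214
ΔG = RT ln(Qc/Kc) = (8.314 J mol⁻¹ K⁻¹)(550 K) × ln(0.00214/0.00930)
   = (4.573 kJ/mol)(-1.469) = -6.72 kJ/mol
ΔG < 0, so the forward reaction is spontaneous (proceeds forward).

ΔG = -6.72 kJ/mol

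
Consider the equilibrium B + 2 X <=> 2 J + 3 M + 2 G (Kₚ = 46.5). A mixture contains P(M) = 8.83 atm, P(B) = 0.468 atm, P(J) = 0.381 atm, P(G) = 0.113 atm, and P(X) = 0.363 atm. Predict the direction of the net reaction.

toward products

Qₚ = P(J)²·P(M)³·P(G)² / (P(B)·P(X)²) = (0.381)²·(8.83)³·(0.113)² / ((0.468)·(0.363)²) = 20.7
Qₚ = 20.7 < Kₚ = 46.5, so the forward reaction proceeds.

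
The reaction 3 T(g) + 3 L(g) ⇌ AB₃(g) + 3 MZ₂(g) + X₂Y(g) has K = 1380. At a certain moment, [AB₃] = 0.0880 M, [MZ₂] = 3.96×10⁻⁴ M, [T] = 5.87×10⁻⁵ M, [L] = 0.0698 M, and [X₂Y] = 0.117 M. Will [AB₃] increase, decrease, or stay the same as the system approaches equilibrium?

Q = [AB₃]·[MZ₂]³·[X₂Y] / ([T]³·[L]³) = (0.0880)·(3.96×10⁻⁴)³·(0.117) / ((5.87×10⁻⁵)³·(0.0698)³) = 9300
Q = 9300 > K = 1380: net reverse reaction.
AB₃ is a product, so it decreases.

decrease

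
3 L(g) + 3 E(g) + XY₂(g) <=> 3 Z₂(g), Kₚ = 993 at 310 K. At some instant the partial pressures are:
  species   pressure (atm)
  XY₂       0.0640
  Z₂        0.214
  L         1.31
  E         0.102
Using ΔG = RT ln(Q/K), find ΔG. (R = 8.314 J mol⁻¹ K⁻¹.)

ΔG = -7.06 kJ/mol

Qₚ = P(Z₂)³ / (P(L)³·P(E)³·P(XY₂)) = (0.214)³ / ((1.31)³·(0.102)³·(0.0640)) = 64.2
ΔG = RT ln(Qₚ/Kₚ) = (8.314 J mol⁻¹ K⁻¹)(310 K) × ln(64.2/993)
   = (2.577 kJ/mol)(-2.739) = -7.06 kJ/mol
ΔG < 0, so the forward reaction is spontaneous (proceeds forward).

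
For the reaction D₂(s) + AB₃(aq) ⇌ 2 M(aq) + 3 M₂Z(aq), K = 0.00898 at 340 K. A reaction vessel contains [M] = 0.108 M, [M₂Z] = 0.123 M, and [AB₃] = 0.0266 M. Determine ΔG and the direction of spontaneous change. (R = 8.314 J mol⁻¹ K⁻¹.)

ΔG = -6.78 kJ/mol; the forward reaction is spontaneous

(D₂ is a pure solid — omitted from Q.)
Q = [M]²·[M₂Z]³ / [AB₃] = (0.108)²·(0.123)³ / (0.0266) = 8.16e-4
ΔG = RT ln(Q/K) = (8.314 J mol⁻¹ K⁻¹)(340 K) × ln(8.16e-4/0.00898)
   = (2.827 kJ/mol)(-2.398) = -6.78 kJ/mol
ΔG < 0, so the forward reaction is spontaneous (proceeds forward).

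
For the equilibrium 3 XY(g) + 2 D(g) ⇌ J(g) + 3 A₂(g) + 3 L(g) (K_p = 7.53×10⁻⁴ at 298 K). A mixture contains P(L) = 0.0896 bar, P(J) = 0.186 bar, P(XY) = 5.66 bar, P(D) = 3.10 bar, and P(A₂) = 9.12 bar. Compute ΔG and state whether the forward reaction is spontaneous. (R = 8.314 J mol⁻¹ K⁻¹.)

Q_p = P(J)·P(A₂)³·P(L)³ / (P(XY)³·P(D)²) = (0.186)·(9.12)³·(0.0896)³ / ((5.66)³·(3.10)²) = 5.82×10⁻⁵
ΔG = RT ln(Q_p/K_p) = (8.314 J mol⁻¹ K⁻¹)(298 K) × ln(5.82×10⁻⁵/7.53×10⁻⁴)
   = (2.478 kJ/mol)(-2.560) = -6.34 kJ/mol
ΔG < 0, so the forward reaction is spontaneous (proceeds forward).

ΔG = -6.34 kJ/mol; the forward reaction is spontaneous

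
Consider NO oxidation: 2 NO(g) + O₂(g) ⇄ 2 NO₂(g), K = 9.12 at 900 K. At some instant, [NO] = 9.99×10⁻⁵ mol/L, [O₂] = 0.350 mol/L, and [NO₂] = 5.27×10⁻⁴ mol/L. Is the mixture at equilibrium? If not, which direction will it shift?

no; Q > K, reaction proceeds in reverse

Q = [NO₂]² / ([NO]²·[O₂]) = (5.27×10⁻⁴)² / ((9.99×10⁻⁵)²·(0.350)) = 79.5
Q = 79.5 > K = 9.12: net reverse reaction.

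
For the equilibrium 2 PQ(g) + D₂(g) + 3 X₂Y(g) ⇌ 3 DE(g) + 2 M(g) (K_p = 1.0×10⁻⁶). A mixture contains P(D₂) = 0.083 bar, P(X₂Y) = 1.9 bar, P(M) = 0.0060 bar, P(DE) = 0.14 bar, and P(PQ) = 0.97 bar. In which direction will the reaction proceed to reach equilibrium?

in the forward direction

Q_p = P(DE)³·P(M)² / (P(PQ)²·P(D₂)·P(X₂Y)³) = (0.14)³·(0.0060)² / ((0.97)²·(0.083)·(1.9)³) = 1.8×10⁻⁷
Q_p = 1.8×10⁻⁷ < K_p = 1.0×10⁻⁶, so the forward reaction proceeds.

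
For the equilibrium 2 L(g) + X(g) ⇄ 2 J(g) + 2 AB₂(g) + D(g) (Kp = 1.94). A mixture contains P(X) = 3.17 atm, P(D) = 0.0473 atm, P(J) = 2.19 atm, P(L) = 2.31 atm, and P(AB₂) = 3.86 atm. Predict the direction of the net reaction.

forward (toward products)

Qp = P(J)²·P(AB₂)²·P(D) / (P(L)²·P(X)) = (2.19)²·(3.86)²·(0.0473) / ((2.31)²·(3.17)) = 0.200
Qp = 0.200 < Kp = 1.94, so the forward reaction proceeds.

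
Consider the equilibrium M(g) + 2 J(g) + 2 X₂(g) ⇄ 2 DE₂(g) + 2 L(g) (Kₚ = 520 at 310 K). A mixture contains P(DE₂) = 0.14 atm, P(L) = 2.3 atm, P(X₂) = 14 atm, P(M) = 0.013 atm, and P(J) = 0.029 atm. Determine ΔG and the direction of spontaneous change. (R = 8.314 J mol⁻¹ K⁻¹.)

Qₚ = P(DE₂)²·P(L)² / (P(M)·P(J)²·P(X₂)²) = (0.14)²·(2.3)² / ((0.013)·(0.029)²·(14)²) = 48.4
ΔG = RT ln(Qₚ/Kₚ) = (8.314 J mol⁻¹ K⁻¹)(310 K) × ln(48.4/520)
   = (2.577 kJ/mol)(-2.374) = -6.12 kJ/mol
ΔG < 0, so the forward reaction is spontaneous (proceeds forward).

ΔG = -6.12 kJ/mol; the forward reaction is spontaneous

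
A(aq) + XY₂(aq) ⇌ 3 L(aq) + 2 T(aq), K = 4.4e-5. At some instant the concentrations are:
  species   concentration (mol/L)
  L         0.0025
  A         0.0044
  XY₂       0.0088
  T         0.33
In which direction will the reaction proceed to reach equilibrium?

Q = [L]³·[T]² / ([A]·[XY₂]) = (0.0025)³·(0.33)² / ((0.0044)·(0.0088)) = 4.4e-5
Q = 4.4e-5 = K, so the system is already at equilibrium.

at equilibrium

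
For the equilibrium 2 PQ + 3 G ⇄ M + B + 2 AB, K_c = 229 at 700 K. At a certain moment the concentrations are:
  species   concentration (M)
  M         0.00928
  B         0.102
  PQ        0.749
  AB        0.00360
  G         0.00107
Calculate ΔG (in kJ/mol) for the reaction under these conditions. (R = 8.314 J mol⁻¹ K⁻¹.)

Q_c = [M]·[B]·[AB]² / ([PQ]²·[G]³) = (0.00928)·(0.102)·(0.00360)² / ((0.749)²·(0.00107)³) = 17.8
ΔG = RT ln(Q_c/K_c) = (8.314 J mol⁻¹ K⁻¹)(700 K) × ln(17.8/229)
   = (5.820 kJ/mol)(-2.555) = -14.9 kJ/mol
ΔG < 0, so the forward reaction is spontaneous (proceeds forward).

ΔG = -14.9 kJ/mol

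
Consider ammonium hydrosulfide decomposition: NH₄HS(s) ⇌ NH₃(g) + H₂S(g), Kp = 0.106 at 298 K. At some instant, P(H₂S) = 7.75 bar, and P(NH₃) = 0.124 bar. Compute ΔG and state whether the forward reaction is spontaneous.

ΔG = 5.46 kJ/mol; the forward reaction is non-spontaneous

(NH₄HS is a pure solid — omitted from Qp.)
Qp = P(NH₃)·P(H₂S) = (0.124)·(7.75) = 0.961
ΔG = RT ln(Qp/Kp) = (8.314 J mol⁻¹ K⁻¹)(298 K) × ln(0.961/0.106)
   = (2.478 kJ/mol)(2.205) = 5.46 kJ/mol
ΔG > 0, so the forward reaction is non-spontaneous (proceeds in reverse).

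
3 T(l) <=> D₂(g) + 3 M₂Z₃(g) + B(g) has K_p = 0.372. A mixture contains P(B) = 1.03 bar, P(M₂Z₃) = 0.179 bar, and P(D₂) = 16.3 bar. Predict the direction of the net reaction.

forward (toward products)

(T is a pure liquid — omitted from Q_p.)
Q_p = P(D₂)·P(M₂Z₃)³·P(B) = (16.3)·(0.179)³·(1.03) = 0.0963
Q_p = 0.0963 < K_p = 0.372, so the forward reaction proceeds.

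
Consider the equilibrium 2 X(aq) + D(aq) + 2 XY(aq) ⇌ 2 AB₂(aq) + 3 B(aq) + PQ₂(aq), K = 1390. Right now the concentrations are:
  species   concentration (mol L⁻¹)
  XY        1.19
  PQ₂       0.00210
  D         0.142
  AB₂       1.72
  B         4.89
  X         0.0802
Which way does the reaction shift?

in the forward direction

Q = [AB₂]²·[B]³·[PQ₂] / ([X]²·[D]·[XY]²) = (1.72)²·(4.89)³·(0.00210) / ((0.0802)²·(0.142)·(1.19)²) = 562
Q = 562 < K = 1390, so the forward reaction proceeds.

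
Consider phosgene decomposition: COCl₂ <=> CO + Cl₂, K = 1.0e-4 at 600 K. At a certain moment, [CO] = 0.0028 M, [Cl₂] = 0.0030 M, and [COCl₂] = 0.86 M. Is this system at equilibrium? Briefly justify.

no; Q < K, reaction proceeds forward

Q = [CO]·[Cl₂] / [COCl₂] = (0.0028)·(0.0030) / (0.86) = 9.8e-6
Q = 9.8e-6 < K = 1.0e-4: net forward reaction.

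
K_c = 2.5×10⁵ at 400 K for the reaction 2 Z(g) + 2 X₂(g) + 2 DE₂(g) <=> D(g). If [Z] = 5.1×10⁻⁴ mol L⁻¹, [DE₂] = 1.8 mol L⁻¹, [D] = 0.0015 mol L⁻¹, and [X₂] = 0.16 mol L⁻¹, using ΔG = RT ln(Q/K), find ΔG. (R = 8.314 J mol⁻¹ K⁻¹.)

Q_c = [D] / ([Z]²·[X₂]²·[DE₂]²) = (0.0015) / ((5.1×10⁻⁴)²·(0.16)²·(1.8)²) = 69500
ΔG = RT ln(Q_c/K_c) = (8.314 J mol⁻¹ K⁻¹)(400 K) × ln(69500/2.5×10⁵)
   = (3.326 kJ/mol)(-1.280) = -4.26 kJ/mol
ΔG < 0, so the forward reaction is spontaneous (proceeds forward).

ΔG = -4.26 kJ/mol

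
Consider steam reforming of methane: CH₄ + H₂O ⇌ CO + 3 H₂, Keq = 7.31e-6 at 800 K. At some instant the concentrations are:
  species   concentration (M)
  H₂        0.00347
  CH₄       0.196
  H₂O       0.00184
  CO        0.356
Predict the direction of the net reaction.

Q = [CO]·[H₂]³ / ([CH₄]·[H₂O]) = (0.356)·(0.00347)³ / ((0.196)·(0.00184)) = 4.12e-5
Q = 4.12e-5 > Keq = 7.31e-6, so the reverse reaction proceeds.

in the reverse direction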